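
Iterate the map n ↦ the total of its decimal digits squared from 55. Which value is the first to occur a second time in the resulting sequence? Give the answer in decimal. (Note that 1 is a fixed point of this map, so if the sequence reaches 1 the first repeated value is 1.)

55 → 5² + 5² = 50
50 → 5² + 0² = 25
25 → 2² + 5² = 29
29 → 2² + 9² = 85
85 → 8² + 5² = 89
89 → 8² + 9² = 145
145 → 1² + 4² + 5² = 42
42 → 4² + 2² = 20
20 → 2² + 0² = 4
4 → 4² = 16
16 → 1² + 6² = 37
37 → 3² + 7² = 58
58 → 5² + 8² = 89  — 89 already appeared earlier.

89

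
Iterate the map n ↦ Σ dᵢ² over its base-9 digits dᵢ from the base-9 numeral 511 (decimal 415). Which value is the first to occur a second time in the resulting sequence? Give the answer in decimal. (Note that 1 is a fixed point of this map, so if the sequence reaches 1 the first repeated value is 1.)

1

415 = (5,1,1)_9 → 5² + 1² + 1² = 27
27 = (3,0)_9 → 3² + 0² = 9
9 = (1,0)_9 → 1² + 0² = 1  — reached the fixed point 1.
1 → 1, so 1 is the first repeated value.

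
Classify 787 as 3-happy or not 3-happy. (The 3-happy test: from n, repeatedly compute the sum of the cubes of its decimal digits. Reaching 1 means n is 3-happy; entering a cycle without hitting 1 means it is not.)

3-happy

787 → 7³ + 8³ + 7³ = 1198
1198 → 1³ + 1³ + 9³ + 8³ = 1243
1243 → 1³ + 2³ + 4³ + 3³ = 100
100 → 1³ + 0³ + 0³ = 1  — reached 1.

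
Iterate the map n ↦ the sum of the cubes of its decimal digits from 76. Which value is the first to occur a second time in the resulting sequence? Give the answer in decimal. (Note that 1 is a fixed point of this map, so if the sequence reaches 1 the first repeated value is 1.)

370

76 → 559
559 → 979
979 → 1801
1801 → 514
514 → 190
190 → 730
730 → 370
370 → 370  — 370 already appeared earlier.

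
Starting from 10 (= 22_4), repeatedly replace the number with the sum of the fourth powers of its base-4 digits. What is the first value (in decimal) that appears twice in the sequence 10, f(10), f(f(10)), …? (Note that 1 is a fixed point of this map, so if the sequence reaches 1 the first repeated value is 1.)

10 = (2,2)_4 → 2⁴ + 2⁴ = 32
32 = (2,0,0)_4 → 2⁴ + 0⁴ + 0⁴ = 16
16 = (1,0,0)_4 → 1⁴ + 0⁴ + 0⁴ = 1  — reached the fixed point 1.
1 → 1, so 1 is the first repeated value.

1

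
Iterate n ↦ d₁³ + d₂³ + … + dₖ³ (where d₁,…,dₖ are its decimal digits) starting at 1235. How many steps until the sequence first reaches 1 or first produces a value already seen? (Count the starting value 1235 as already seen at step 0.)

1235 → 1³ + 2³ + 3³ + 5³ = 161
161 → 1³ + 6³ + 1³ = 218
218 → 2³ + 1³ + 8³ = 521
521 → 5³ + 2³ + 1³ = 134
134 → 1³ + 3³ + 4³ = 92
92 → 9³ + 2³ = 737
737 → 7³ + 3³ + 7³ = 713
713 → 7³ + 1³ + 3³ = 371
371 → 3³ + 7³ + 1³ = 371  — 371 repeats.
That took 9 steps.

9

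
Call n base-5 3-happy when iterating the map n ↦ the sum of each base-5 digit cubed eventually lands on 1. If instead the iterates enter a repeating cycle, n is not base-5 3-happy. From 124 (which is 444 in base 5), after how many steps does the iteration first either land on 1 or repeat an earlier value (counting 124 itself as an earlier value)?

8

124 = (4,4,4)_5 → 192
192 = (1,2,3,2)_5 → 44
44 = (1,3,4)_5 → 92
92 = (3,3,2)_5 → 62
62 = (2,2,2)_5 → 24
24 = (4,4)_5 → 128
128 = (1,0,0,3)_5 → 28
28 = (1,0,3)_5 → 28  — 28 repeats.
That took 8 steps.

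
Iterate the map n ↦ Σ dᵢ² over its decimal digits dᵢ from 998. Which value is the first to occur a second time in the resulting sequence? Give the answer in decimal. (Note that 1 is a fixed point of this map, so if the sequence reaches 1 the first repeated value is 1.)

998 → 9² + 9² + 8² = 226
226 → 2² + 2² + 6² = 44
44 → 4² + 4² = 32
32 → 3² + 2² = 13
13 → 1² + 3² = 10
10 → 1² + 0² = 1  — reached the fixed point 1.
1 → 1, so 1 is the first repeated value.

1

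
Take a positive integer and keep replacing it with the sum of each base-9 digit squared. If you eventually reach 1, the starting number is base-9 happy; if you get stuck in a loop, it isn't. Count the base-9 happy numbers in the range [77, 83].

77: 77 → 89 → 65 → 53 → 89  — not base-9 happy
78: 78 → 100 → 6 → 36 → 16 → 50 → 50  — not base-9 happy
79: 79 → 113 → 35 → 73 → 65 → 53 → 89 → 65  — not base-9 happy
80: 80 → 128 → 30 → 18 → 4 → 16 → 50 → 50  — not base-9 happy
81: 81 → 1  — base-9 happy
82: 82 → 2 → 4 → 16 → 50 → 50  — not base-9 happy
83: 83 → 5 → 25 → 53 → 89 → 65 → 53  — not base-9 happy
base-9 happy: 81

1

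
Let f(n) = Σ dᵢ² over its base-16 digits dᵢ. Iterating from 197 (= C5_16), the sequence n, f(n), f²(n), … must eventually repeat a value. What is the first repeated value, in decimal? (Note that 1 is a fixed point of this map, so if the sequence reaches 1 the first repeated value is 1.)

197 = (12,5)_16 → 12² + 5² = 144 + 25 = 169
169 = (10,9)_16 → 10² + 9² = 100 + 81 = 181
181 = (11,5)_16 → 11² + 5² = 121 + 25 = 146
146 = (9,2)_16 → 9² + 2² = 81 + 4 = 85
85 = (5,5)_16 → 5² + 5² = 25 + 25 = 50
50 = (3,2)_16 → 3² + 2² = 9 + 4 = 13
13 = (13)_16 → 13² = 169  — 169 already appeared earlier.

169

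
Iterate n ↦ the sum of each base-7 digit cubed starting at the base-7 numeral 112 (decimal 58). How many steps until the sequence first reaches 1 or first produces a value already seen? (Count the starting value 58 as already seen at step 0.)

4

58 = (1,1,2)_7 → 10
10 = (1,3)_7 → 28
28 = (4,0)_7 → 64
64 = (1,2,1)_7 → 10  — 10 repeats.
That took 4 steps.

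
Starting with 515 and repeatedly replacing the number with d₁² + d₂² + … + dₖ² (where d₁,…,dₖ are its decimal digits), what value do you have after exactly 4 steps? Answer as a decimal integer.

16

515 → 5² + 1² + 5² = 25 + 1 + 25 = 51
51 → 5² + 1² = 25 + 1 = 26
26 → 2² + 6² = 4 + 36 = 40
40 → 4² + 0² = 16 + 0 = 16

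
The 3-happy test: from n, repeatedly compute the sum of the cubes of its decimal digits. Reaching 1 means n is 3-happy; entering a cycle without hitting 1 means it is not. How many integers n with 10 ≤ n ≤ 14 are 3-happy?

1

10: 10 → 1  (reaches 1)
11: 11 → 2 → 8 → 512 → 134 → 92 → 737 → 713 → 371 → 371  (repeats 371)
12: 12 → 9 → 729 → 1080 → 513 → 153 → 153  (repeats 153)
13: 13 → 28 → 520 → 133 → 55 → 250 → 133  (repeats 133)
14: 14 → 65 → 341 → 92 → 737 → 713 → 371 → 371  (repeats 371)
3-happy: 10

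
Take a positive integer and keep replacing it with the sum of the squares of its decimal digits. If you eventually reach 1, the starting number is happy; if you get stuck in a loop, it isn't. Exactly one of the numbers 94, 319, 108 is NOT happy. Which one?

108

94: 94 → 97 → 130 → 10 → 1  — reaches 1 (happy)
319: 319 → 91 → 82 → 68 → 100 → 1  — reaches 1 (happy)
108: 108 → 65 → 61 → 37 → 58 → 89 → 145 → 42 → 20 → 4 → 16 → 37  — repeats 37 (not happy)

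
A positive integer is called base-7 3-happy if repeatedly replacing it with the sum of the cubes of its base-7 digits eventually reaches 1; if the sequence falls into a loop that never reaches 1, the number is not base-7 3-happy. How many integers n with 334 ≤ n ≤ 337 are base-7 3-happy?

1

334: 334 → 466 → 100 → 16 → 16  — not base-7 3-happy
335: 335 → 557 → 137 → 197 → 65 → 17 → 35 → 125 → 251 → 341 → 557  — not base-7 3-happy
336: 336 → 432 → 252 → 126 → 72 → 36 → 126  — not base-7 3-happy
337: 337 → 433 → 343 → 1  — base-7 3-happy
base-7 3-happy: 337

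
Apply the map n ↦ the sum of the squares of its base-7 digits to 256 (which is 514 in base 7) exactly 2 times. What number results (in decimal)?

36

256 = (5,1,4)_7 → 5² + 1² + 4² = 25 + 1 + 16 = 42
42 = (6,0)_7 → 6² + 0² = 36 + 0 = 36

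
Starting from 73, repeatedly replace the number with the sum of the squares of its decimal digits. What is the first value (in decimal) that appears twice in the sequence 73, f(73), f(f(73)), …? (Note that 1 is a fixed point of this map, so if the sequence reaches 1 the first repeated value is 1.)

58

73 → 58
58 → 89
89 → 145
145 → 42
42 → 20
20 → 4
4 → 16
16 → 37
37 → 58  — 58 already appeared earlier.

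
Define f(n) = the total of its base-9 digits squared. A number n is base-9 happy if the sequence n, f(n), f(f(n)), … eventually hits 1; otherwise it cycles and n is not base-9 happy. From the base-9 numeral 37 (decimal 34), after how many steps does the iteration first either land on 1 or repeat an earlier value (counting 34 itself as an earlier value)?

34 = (3,7)_9 → 58
58 = (6,4)_9 → 52
52 = (5,7)_9 → 74
74 = (8,2)_9 → 68
68 = (7,5)_9 → 74  — 74 repeats.
That took 5 steps.

5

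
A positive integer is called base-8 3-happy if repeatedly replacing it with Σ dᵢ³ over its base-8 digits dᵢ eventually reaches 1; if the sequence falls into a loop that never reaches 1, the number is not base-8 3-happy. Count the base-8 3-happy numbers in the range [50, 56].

50: 50 → 224 → 91 → 55 → 559 → 469 → 476 → 434 → 440 → 559  — not base-8 3-happy
51: 51 → 243 → 270 → 281 → 92 → 92  — not base-8 3-happy
52: 52 → 280 → 91 → 55 → 559 → 469 → 476 → 434 → 440 → 559  — not base-8 3-happy
53: 53 → 341 → 258 → 72 → 2 → 8 → 1  — base-8 3-happy
54: 54 → 432 → 432  — not base-8 3-happy
55: 55 → 559 → 469 → 476 → 434 → 440 → 559  — not base-8 3-happy
56: 56 → 343 → 476 → 434 → 440 → 559 → 469 → 476  — not base-8 3-happy
base-8 3-happy: 53

1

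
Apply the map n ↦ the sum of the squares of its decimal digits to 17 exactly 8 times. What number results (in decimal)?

20

17 → 1² + 7² = 1 + 49 = 50
50 → 5² + 0² = 25 + 0 = 25
25 → 2² + 5² = 4 + 25 = 29
29 → 2² + 9² = 4 + 81 = 85
85 → 8² + 5² = 64 + 25 = 89
89 → 8² + 9² = 64 + 81 = 145
145 → 1² + 4² + 5² = 1 + 16 + 25 = 42
42 → 4² + 2² = 16 + 4 = 20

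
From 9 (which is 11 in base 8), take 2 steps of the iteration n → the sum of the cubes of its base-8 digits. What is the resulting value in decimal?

8

9 = (1,1)_8 → 1³ + 1³ = 1 + 1 = 2
2 = (2)_8 → 2³ = 8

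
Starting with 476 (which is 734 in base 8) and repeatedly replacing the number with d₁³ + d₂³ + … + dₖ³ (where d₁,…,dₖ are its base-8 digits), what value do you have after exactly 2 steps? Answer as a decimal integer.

440

476 = (7,3,4)_8 → 7³ + 3³ + 4³ = 343 + 27 + 64 = 434
434 = (6,6,2)_8 → 6³ + 6³ + 2³ = 216 + 216 + 8 = 440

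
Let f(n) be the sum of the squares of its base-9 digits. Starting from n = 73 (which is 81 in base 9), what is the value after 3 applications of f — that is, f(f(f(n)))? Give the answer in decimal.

73 = (8,1)_9 → 8² + 1² = 65
65 = (7,2)_9 → 7² + 2² = 53
53 = (5,8)_9 → 5² + 8² = 89

89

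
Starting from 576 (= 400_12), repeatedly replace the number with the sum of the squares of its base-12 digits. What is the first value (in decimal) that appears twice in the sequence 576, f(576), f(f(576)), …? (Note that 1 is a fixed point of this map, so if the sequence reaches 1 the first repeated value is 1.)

576 = (4,0,0)_12 → 4² + 0² + 0² = 16 + 0 + 0 = 16
16 = (1,4)_12 → 1² + 4² = 1 + 16 = 17
17 = (1,5)_12 → 1² + 5² = 1 + 25 = 26
26 = (2,2)_12 → 2² + 2² = 4 + 4 = 8
8 = (8)_12 → 8² = 64
64 = (5,4)_12 → 5² + 4² = 25 + 16 = 41
41 = (3,5)_12 → 3² + 5² = 9 + 25 = 34
34 = (2,10)_12 → 2² + 10² = 4 + 100 = 104
104 = (8,8)_12 → 8² + 8² = 64 + 64 = 128
128 = (10,8)_12 → 10² + 8² = 100 + 64 = 164
164 = (1,1,8)_12 → 1² + 1² + 8² = 1 + 1 + 64 = 66
66 = (5,6)_12 → 5² + 6² = 25 + 36 = 61
61 = (5,1)_12 → 5² + 1² = 25 + 1 = 26  — 26 already appeared earlier.

26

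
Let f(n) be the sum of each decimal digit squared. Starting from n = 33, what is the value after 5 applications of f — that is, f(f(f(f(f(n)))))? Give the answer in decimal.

33 → 3² + 3² = 18
18 → 1² + 8² = 65
65 → 6² + 5² = 61
61 → 6² + 1² = 37
37 → 3² + 7² = 58

58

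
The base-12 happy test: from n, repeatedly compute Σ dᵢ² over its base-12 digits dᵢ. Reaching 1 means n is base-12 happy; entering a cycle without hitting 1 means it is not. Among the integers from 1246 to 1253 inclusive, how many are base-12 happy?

1

1246: 1246 → 213 → 107 → 185 → 35 → 125 → 125  (repeats 125)
1247: 1247 → 234 → 86 → 53 → 41 → 34 → 104 → 128 → 164 → 66 → 61 → 26 → 8 → 64 → 41  (repeats 41)
1248: 1248 → 128 → 164 → 66 → 61 → 26 → 8 → 64 → 41 → 34 → 104 → 128  (repeats 128)
1249: 1249 → 129 → 181 → 11 → 121 → 101 → 89 → 74 → 40 → 25 → 5 → 25  (repeats 25)
1250: 1250 → 132 → 121 → 101 → 89 → 74 → 40 → 25 → 5 → 25  (repeats 25)
1251: 1251 → 137 → 146 → 5 → 25 → 5  (repeats 5)
1252: 1252 → 144 → 1  (reaches 1)
1253: 1253 → 153 → 82 → 136 → 137 → 146 → 5 → 25 → 5  (repeats 5)
base-12 happy: 1252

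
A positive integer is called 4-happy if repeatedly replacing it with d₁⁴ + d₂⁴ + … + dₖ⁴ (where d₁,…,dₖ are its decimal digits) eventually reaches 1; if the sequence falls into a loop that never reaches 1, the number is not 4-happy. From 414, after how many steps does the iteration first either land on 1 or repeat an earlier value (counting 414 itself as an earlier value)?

15

414 → 4⁴ + 1⁴ + 4⁴ = 513
513 → 5⁴ + 1⁴ + 3⁴ = 707
707 → 7⁴ + 0⁴ + 7⁴ = 4802
4802 → 4⁴ + 8⁴ + 0⁴ + 2⁴ = 4368
4368 → 4⁴ + 3⁴ + 6⁴ + 8⁴ = 5729
5729 → 5⁴ + 7⁴ + 2⁴ + 9⁴ = 9603
9603 → 9⁴ + 6⁴ + 0⁴ + 3⁴ = 7938
7938 → 7⁴ + 9⁴ + 3⁴ + 8⁴ = 13139
13139 → 1⁴ + 3⁴ + 1⁴ + 3⁴ + 9⁴ = 6725
6725 → 6⁴ + 7⁴ + 2⁴ + 5⁴ = 4338
4338 → 4⁴ + 3⁴ + 3⁴ + 8⁴ = 4514
4514 → 4⁴ + 5⁴ + 1⁴ + 4⁴ = 1138
1138 → 1⁴ + 1⁴ + 3⁴ + 8⁴ = 4179
4179 → 4⁴ + 1⁴ + 7⁴ + 9⁴ = 9219
9219 → 9⁴ + 2⁴ + 1⁴ + 9⁴ = 13139  — 13139 repeats.
That took 15 steps.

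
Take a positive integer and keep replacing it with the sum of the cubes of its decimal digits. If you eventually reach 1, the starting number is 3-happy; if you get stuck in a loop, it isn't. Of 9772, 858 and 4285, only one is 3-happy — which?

9772: 9772 → 1423 → 100 → 1  — reaches 1 (3-happy)
858: 858 → 1149 → 795 → 1197 → 1074 → 408 → 576 → 684 → 792 → 1080 → 513 → 153 → 153  — repeats 153 (not 3-happy)
4285: 4285 → 709 → 1072 → 352 → 160 → 217 → 352  — repeats 352 (not 3-happy)

9772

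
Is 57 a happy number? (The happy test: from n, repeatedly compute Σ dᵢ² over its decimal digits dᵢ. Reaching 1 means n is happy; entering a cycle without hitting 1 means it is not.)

57 → 5² + 7² = 25 + 49 = 74
74 → 7² + 4² = 49 + 16 = 65
65 → 6² + 5² = 36 + 25 = 61
61 → 6² + 1² = 36 + 1 = 37
37 → 3² + 7² = 9 + 49 = 58
58 → 5² + 8² = 25 + 64 = 89
89 → 8² + 9² = 64 + 81 = 145
145 → 1² + 4² + 5² = 1 + 16 + 25 = 42
42 → 4² + 2² = 16 + 4 = 20
20 → 2² + 0² = 4 + 0 = 4
4 → 4² = 16
16 → 1² + 6² = 1 + 36 = 37  — 37 already seen; the sequence cycles without reaching 1.

not happy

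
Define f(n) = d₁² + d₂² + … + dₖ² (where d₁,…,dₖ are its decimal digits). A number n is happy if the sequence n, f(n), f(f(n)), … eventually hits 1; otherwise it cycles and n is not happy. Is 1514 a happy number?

not happy

1514 → 1² + 5² + 1² + 4² = 1 + 25 + 1 + 16 = 43
43 → 4² + 3² = 16 + 9 = 25
25 → 2² + 5² = 4 + 25 = 29
29 → 2² + 9² = 4 + 81 = 85
85 → 8² + 5² = 64 + 25 = 89
89 → 8² + 9² = 64 + 81 = 145
145 → 1² + 4² + 5² = 1 + 16 + 25 = 42
42 → 4² + 2² = 16 + 4 = 20
20 → 2² + 0² = 4 + 0 = 4
4 → 4² = 16
16 → 1² + 6² = 1 + 36 = 37
37 → 3² + 7² = 9 + 49 = 58
58 → 5² + 8² = 25 + 64 = 89  — 89 already seen; the sequence cycles without reaching 1.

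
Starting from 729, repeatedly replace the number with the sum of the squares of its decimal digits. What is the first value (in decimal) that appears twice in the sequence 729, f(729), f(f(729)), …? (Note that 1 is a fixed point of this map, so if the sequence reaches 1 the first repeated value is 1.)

729 → 7² + 2² + 9² = 134
134 → 1² + 3² + 4² = 26
26 → 2² + 6² = 40
40 → 4² + 0² = 16
16 → 1² + 6² = 37
37 → 3² + 7² = 58
58 → 5² + 8² = 89
89 → 8² + 9² = 145
145 → 1² + 4² + 5² = 42
42 → 4² + 2² = 20
20 → 2² + 0² = 4
4 → 4² = 16  — 16 already appeared earlier.

16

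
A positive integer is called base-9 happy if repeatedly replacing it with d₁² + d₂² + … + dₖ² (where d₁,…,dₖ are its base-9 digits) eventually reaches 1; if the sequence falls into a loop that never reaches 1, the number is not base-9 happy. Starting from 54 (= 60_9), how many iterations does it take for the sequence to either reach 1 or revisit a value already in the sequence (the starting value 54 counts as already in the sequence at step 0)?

54 = (6,0)_9 → 6² + 0² = 36 + 0 = 36
36 = (4,0)_9 → 4² + 0² = 16 + 0 = 16
16 = (1,7)_9 → 1² + 7² = 1 + 49 = 50
50 = (5,5)_9 → 5² + 5² = 25 + 25 = 50  — 50 repeats.
That took 4 steps.

4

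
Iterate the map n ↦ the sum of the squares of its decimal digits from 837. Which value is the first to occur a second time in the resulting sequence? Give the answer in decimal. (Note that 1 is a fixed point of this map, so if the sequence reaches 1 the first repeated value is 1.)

37

837 → 122
122 → 9
9 → 81
81 → 65
65 → 61
61 → 37
37 → 58
58 → 89
89 → 145
145 → 42
42 → 20
20 → 4
4 → 16
16 → 37  — 37 already appeared earlier.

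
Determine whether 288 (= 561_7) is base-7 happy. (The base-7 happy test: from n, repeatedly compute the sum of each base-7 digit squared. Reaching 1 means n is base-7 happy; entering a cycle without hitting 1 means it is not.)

288 = (5,6,1)_7 → 5² + 6² + 1² = 62
62 = (1,1,6)_7 → 1² + 1² + 6² = 38
38 = (5,3)_7 → 5² + 3² = 34
34 = (4,6)_7 → 4² + 6² = 52
52 = (1,0,3)_7 → 1² + 0² + 3² = 10
10 = (1,3)_7 → 1² + 3² = 10  — 10 already seen; the sequence cycles without reaching 1.

not base-7 happy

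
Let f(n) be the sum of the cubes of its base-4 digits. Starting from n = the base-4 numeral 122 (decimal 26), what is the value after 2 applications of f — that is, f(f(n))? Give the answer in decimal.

2

26 = (1,2,2)_4 → 1³ + 2³ + 2³ = 17
17 = (1,0,1)_4 → 1³ + 0³ + 1³ = 2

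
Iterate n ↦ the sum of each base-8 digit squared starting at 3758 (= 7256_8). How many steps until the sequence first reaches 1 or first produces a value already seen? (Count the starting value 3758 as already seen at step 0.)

5

3758 = (7,2,5,6)_8 → 7² + 2² + 5² + 6² = 49 + 4 + 25 + 36 = 114
114 = (1,6,2)_8 → 1² + 6² + 2² = 1 + 36 + 4 = 41
41 = (5,1)_8 → 5² + 1² = 25 + 1 = 26
26 = (3,2)_8 → 3² + 2² = 9 + 4 = 13
13 = (1,5)_8 → 1² + 5² = 1 + 25 = 26  — 26 repeats.
That took 5 steps.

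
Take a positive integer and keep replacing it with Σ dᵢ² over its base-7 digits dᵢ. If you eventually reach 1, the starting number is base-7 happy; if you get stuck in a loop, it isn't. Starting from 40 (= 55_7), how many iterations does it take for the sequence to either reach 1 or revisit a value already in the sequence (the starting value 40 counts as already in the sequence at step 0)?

6

40 = (5,5)_7 → 50
50 = (1,0,1)_7 → 2
2 = (2)_7 → 4
4 = (4)_7 → 16
16 = (2,2)_7 → 8
8 = (1,1)_7 → 2  — 2 repeats.
That took 6 steps.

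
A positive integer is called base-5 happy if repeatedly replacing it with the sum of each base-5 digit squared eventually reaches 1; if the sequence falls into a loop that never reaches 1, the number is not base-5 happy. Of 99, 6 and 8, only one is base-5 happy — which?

99

99: 99 → 41 → 11 → 5 → 1  — reaches 1 (base-5 happy)
6: 6 → 2 → 4 → 16 → 10 → 4  — repeats 4 (not base-5 happy)
8: 8 → 10 → 4 → 16 → 10  — repeats 10 (not base-5 happy)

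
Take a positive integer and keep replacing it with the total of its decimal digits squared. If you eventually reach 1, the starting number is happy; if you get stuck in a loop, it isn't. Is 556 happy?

556 → 5² + 5² + 6² = 25 + 25 + 36 = 86
86 → 8² + 6² = 64 + 36 = 100
100 → 1² + 0² + 0² = 1 + 0 + 0 = 1  — reached 1.

happy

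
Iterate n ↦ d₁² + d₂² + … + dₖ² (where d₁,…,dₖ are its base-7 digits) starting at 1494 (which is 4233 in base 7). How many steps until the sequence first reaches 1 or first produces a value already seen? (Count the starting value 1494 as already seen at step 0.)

1494 = (4,2,3,3)_7 → 4² + 2² + 3² + 3² = 38
38 = (5,3)_7 → 5² + 3² = 34
34 = (4,6)_7 → 4² + 6² = 52
52 = (1,0,3)_7 → 1² + 0² + 3² = 10
10 = (1,3)_7 → 1² + 3² = 10  — 10 repeats.
That took 5 steps.

5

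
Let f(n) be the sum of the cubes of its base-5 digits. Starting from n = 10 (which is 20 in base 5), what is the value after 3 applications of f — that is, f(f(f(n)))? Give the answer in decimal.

28

10 = (2,0)_5 → 8
8 = (1,3)_5 → 28
28 = (1,0,3)_5 → 28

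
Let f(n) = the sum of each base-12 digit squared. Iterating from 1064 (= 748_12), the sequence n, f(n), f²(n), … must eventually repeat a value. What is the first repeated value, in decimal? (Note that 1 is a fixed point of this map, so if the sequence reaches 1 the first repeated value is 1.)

25

1064 = (7,4,8)_12 → 7² + 4² + 8² = 129
129 = (10,9)_12 → 10² + 9² = 181
181 = (1,3,1)_12 → 1² + 3² + 1² = 11
11 = (11)_12 → 11² = 121
121 = (10,1)_12 → 10² + 1² = 101
101 = (8,5)_12 → 8² + 5² = 89
89 = (7,5)_12 → 7² + 5² = 74
74 = (6,2)_12 → 6² + 2² = 40
40 = (3,4)_12 → 3² + 4² = 25
25 = (2,1)_12 → 2² + 1² = 5
5 = (5)_12 → 5² = 25  — 25 already appeared earlier.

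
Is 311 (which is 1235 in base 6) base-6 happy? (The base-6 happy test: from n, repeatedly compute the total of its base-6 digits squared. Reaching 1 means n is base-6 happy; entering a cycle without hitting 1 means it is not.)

311 = (1,2,3,5)_6 → 39
39 = (1,0,3)_6 → 10
10 = (1,4)_6 → 17
17 = (2,5)_6 → 29
29 = (4,5)_6 → 41
41 = (1,0,5)_6 → 26
26 = (4,2)_6 → 20
20 = (3,2)_6 → 13
13 = (2,1)_6 → 5
5 = (5)_6 → 25
25 = (4,1)_6 → 17  — 17 already seen; the sequence cycles without reaching 1.

not base-6 happy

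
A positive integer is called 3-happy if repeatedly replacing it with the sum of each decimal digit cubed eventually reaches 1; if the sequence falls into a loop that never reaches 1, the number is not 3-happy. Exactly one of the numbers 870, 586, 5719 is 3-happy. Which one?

5719

870: 870 → 855 → 762 → 567 → 684 → 792 → 1080 → 513 → 153 → 153  — repeats 153 (not 3-happy)
586: 586 → 853 → 664 → 496 → 1009 → 730 → 370 → 370  — repeats 370 (not 3-happy)
5719: 5719 → 1198 → 1243 → 100 → 1  — reaches 1 (3-happy)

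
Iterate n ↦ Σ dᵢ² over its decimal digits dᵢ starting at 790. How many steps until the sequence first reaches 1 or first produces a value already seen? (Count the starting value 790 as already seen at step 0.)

790 → 7² + 9² + 0² = 130
130 → 1² + 3² + 0² = 10
10 → 1² + 0² = 1  — reached 1.
That took 3 steps.

3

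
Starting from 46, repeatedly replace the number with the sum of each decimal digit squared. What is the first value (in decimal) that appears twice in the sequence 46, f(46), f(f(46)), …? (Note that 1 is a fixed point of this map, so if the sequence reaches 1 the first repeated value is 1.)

46 → 4² + 6² = 52
52 → 5² + 2² = 29
29 → 2² + 9² = 85
85 → 8² + 5² = 89
89 → 8² + 9² = 145
145 → 1² + 4² + 5² = 42
42 → 4² + 2² = 20
20 → 2² + 0² = 4
4 → 4² = 16
16 → 1² + 6² = 37
37 → 3² + 7² = 58
58 → 5² + 8² = 89  — 89 already appeared earlier.

89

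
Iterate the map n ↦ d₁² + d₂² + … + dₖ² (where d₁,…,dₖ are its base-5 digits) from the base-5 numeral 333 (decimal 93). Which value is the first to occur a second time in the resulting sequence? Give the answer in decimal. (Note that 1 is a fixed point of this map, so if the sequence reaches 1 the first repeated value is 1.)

1

93 = (3,3,3)_5 → 3² + 3² + 3² = 27
27 = (1,0,2)_5 → 1² + 0² + 2² = 5
5 = (1,0)_5 → 1² + 0² = 1  — reached the fixed point 1.
1 → 1, so 1 is the first repeated value.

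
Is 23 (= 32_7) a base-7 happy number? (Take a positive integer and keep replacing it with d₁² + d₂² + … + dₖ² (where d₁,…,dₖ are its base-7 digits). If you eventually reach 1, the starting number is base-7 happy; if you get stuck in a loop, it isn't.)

23 = (3,2)_7 → 3² + 2² = 9 + 4 = 13
13 = (1,6)_7 → 1² + 6² = 1 + 36 = 37
37 = (5,2)_7 → 5² + 2² = 25 + 4 = 29
29 = (4,1)_7 → 4² + 1² = 16 + 1 = 17
17 = (2,3)_7 → 2² + 3² = 4 + 9 = 13  — 13 already seen; the sequence cycles without reaching 1.

not base-7 happy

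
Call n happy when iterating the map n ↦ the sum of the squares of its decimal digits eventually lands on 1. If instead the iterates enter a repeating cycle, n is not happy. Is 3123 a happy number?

happy

3123 → 3² + 1² + 2² + 3² = 9 + 1 + 4 + 9 = 23
23 → 2² + 3² = 4 + 9 = 13
13 → 1² + 3² = 1 + 9 = 10
10 → 1² + 0² = 1 + 0 = 1  — reached 1.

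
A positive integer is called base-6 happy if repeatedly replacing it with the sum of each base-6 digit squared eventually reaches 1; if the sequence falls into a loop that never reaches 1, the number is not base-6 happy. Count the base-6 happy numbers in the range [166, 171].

1

166: 166 → 41 → 26 → 20 → 13 → 5 → 25 → 17 → 29 → 41  — not base-6 happy
167: 167 → 50 → 9 → 10 → 17 → 29 → 41 → 26 → 20 → 13 → 5 → 25 → 17  — not base-6 happy
168: 168 → 32 → 29 → 41 → 26 → 20 → 13 → 5 → 25 → 17 → 29  — not base-6 happy
169: 169 → 33 → 34 → 41 → 26 → 20 → 13 → 5 → 25 → 17 → 29 → 41  — not base-6 happy
170: 170 → 36 → 1  — base-6 happy
171: 171 → 41 → 26 → 20 → 13 → 5 → 25 → 17 → 29 → 41  — not base-6 happy
base-6 happy: 170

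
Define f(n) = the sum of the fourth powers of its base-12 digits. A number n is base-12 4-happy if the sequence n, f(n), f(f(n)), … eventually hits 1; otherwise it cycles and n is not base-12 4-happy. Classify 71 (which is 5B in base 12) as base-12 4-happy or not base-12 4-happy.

71 = (5,11)_12 → 5⁴ + 11⁴ = 625 + 14641 = 15266
15266 = (8,10,0,2)_12 → 8⁴ + 10⁴ + 0⁴ + 2⁴ = 4096 + 10000 + 0 + 16 = 14112
14112 = (8,2,0,0)_12 → 8⁴ + 2⁴ + 0⁴ + 0⁴ = 4096 + 16 + 0 + 0 = 4112
4112 = (2,4,6,8)_12 → 2⁴ + 4⁴ + 6⁴ + 8⁴ = 16 + 256 + 1296 + 4096 = 5664
5664 = (3,3,4,0)_12 → 3⁴ + 3⁴ + 4⁴ + 0⁴ = 81 + 81 + 256 + 0 = 418
418 = (2,10,10)_12 → 2⁴ + 10⁴ + 10⁴ = 16 + 10000 + 10000 = 20016
20016 = (11,7,0,0)_12 → 11⁴ + 7⁴ + 0⁴ + 0⁴ = 14641 + 2401 + 0 + 0 = 17042
17042 = (9,10,4,2)_12 → 9⁴ + 10⁴ + 4⁴ + 2⁴ = 6561 + 10000 + 256 + 16 = 16833
16833 = (9,8,10,9)_12 → 9⁴ + 8⁴ + 10⁴ + 9⁴ = 6561 + 4096 + 10000 + 6561 = 27218
27218 = (1,3,9,0,2)_12 → 1⁴ + 3⁴ + 9⁴ + 0⁴ + 2⁴ = 1 + 81 + 6561 + 0 + 16 = 6659
6659 = (3,10,2,11)_12 → 3⁴ + 10⁴ + 2⁴ + 11⁴ = 81 + 10000 + 16 + 14641 = 24738
24738 = (1,2,3,9,6)_12 → 1⁴ + 2⁴ + 3⁴ + 9⁴ + 6⁴ = 1 + 16 + 81 + 6561 + 1296 = 7955
7955 = (4,7,2,11)_12 → 4⁴ + 7⁴ + 2⁴ + 11⁴ = 256 + 2401 + 16 + 14641 = 17314
17314 = (10,0,2,10)_12 → 10⁴ + 0⁴ + 2⁴ + 10⁴ = 10000 + 0 + 16 + 10000 = 20016  — 20016 already seen; the sequence cycles without reaching 1.

not base-12 4-happy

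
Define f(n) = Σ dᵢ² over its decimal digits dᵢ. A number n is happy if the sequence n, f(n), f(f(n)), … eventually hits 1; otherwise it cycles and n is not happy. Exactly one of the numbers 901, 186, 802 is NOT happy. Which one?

186

901: 901 → 82 → 68 → 100 → 1  — reaches 1 (happy)
186: 186 → 101 → 2 → 4 → 16 → 37 → 58 → 89 → 145 → 42 → 20 → 4  — repeats 4 (not happy)
802: 802 → 68 → 100 → 1  — reaches 1 (happy)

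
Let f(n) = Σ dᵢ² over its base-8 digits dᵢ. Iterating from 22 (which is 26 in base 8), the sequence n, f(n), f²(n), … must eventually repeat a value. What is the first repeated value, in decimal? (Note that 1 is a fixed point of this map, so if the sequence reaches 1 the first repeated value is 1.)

25

22 = (2,6)_8 → 2² + 6² = 40
40 = (5,0)_8 → 5² + 0² = 25
25 = (3,1)_8 → 3² + 1² = 10
10 = (1,2)_8 → 1² + 2² = 5
5 = (5)_8 → 5² = 25  — 25 already appeared earlier.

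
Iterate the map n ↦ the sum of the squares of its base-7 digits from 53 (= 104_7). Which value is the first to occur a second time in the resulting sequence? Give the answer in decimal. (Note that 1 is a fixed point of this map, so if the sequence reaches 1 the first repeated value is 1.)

17

53 = (1,0,4)_7 → 1² + 0² + 4² = 17
17 = (2,3)_7 → 2² + 3² = 13
13 = (1,6)_7 → 1² + 6² = 37
37 = (5,2)_7 → 5² + 2² = 29
29 = (4,1)_7 → 4² + 1² = 17  — 17 already appeared earlier.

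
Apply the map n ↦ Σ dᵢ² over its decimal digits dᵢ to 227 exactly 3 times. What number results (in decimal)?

227 → 2² + 2² + 7² = 4 + 4 + 49 = 57
57 → 5² + 7² = 25 + 49 = 74
74 → 7² + 4² = 49 + 16 = 65

65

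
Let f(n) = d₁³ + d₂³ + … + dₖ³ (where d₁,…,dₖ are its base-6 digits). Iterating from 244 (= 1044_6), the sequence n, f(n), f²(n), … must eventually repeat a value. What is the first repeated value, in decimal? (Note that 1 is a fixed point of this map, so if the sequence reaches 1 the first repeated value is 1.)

1

244 = (1,0,4,4)_6 → 1³ + 0³ + 4³ + 4³ = 1 + 0 + 64 + 64 = 129
129 = (3,3,3)_6 → 3³ + 3³ + 3³ = 27 + 27 + 27 = 81
81 = (2,1,3)_6 → 2³ + 1³ + 3³ = 8 + 1 + 27 = 36
36 = (1,0,0)_6 → 1³ + 0³ + 0³ = 1 + 0 + 0 = 1  — reached the fixed point 1.
1 → 1, so 1 is the first repeated value.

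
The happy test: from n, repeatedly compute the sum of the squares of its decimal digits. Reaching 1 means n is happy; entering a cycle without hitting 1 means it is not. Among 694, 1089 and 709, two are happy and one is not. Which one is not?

694: 694 → 133 → 19 → 82 → 68 → 100 → 1  — reaches 1 (happy)
1089: 1089 → 146 → 53 → 34 → 25 → 29 → 85 → 89 → 145 → 42 → 20 → 4 → 16 → 37 → 58 → 89  — repeats 89 (not happy)
709: 709 → 130 → 10 → 1  — reaches 1 (happy)

1089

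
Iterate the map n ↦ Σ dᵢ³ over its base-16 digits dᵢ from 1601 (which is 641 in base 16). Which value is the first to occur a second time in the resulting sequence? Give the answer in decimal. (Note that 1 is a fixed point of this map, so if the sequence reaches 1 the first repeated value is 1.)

1601 = (6,4,1)_16 → 6³ + 4³ + 1³ = 281
281 = (1,1,9)_16 → 1³ + 1³ + 9³ = 731
731 = (2,13,11)_16 → 2³ + 13³ + 11³ = 3536
3536 = (13,13,0)_16 → 13³ + 13³ + 0³ = 4394
4394 = (1,1,2,10)_16 → 1³ + 1³ + 2³ + 10³ = 1010
1010 = (3,15,2)_16 → 3³ + 15³ + 2³ = 3410
3410 = (13,5,2)_16 → 13³ + 5³ + 2³ = 2330
2330 = (9,1,10)_16 → 9³ + 1³ + 10³ = 1730
1730 = (6,12,2)_16 → 6³ + 12³ + 2³ = 1952
1952 = (7,10,0)_16 → 7³ + 10³ + 0³ = 1343
1343 = (5,3,15)_16 → 5³ + 3³ + 15³ = 3527
3527 = (13,12,7)_16 → 13³ + 12³ + 7³ = 4268
4268 = (1,0,10,12)_16 → 1³ + 0³ + 10³ + 12³ = 2729
2729 = (10,10,9)_16 → 10³ + 10³ + 9³ = 2729  — 2729 already appeared earlier.

2729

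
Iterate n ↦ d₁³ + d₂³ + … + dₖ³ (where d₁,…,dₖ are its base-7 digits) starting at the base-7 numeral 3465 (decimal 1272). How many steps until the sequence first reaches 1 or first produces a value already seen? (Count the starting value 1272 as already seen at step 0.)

1272 = (3,4,6,5)_7 → 3³ + 4³ + 6³ + 5³ = 432
432 = (1,1,5,5)_7 → 1³ + 1³ + 5³ + 5³ = 252
252 = (5,1,0)_7 → 5³ + 1³ + 0³ = 126
126 = (2,4,0)_7 → 2³ + 4³ + 0³ = 72
72 = (1,3,2)_7 → 1³ + 3³ + 2³ = 36
36 = (5,1)_7 → 5³ + 1³ = 126  — 126 repeats.
That took 6 steps.

6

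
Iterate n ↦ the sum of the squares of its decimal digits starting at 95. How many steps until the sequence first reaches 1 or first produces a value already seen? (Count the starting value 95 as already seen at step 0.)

95 → 9² + 5² = 106
106 → 1² + 0² + 6² = 37
37 → 3² + 7² = 58
58 → 5² + 8² = 89
89 → 8² + 9² = 145
145 → 1² + 4² + 5² = 42
42 → 4² + 2² = 20
20 → 2² + 0² = 4
4 → 4² = 16
16 → 1² + 6² = 37  — 37 repeats.
That took 10 steps.

10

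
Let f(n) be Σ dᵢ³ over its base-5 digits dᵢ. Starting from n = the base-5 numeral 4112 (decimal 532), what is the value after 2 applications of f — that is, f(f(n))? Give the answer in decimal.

532 = (4,1,1,2)_5 → 74
74 = (2,4,4)_5 → 136

136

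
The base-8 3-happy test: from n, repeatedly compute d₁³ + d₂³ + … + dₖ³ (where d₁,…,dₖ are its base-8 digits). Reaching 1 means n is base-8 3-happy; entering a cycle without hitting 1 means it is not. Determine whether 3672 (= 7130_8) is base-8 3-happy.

base-8 3-happy

3672 = (7,1,3,0)_8 → 7³ + 1³ + 3³ + 0³ = 371
371 = (5,6,3)_8 → 5³ + 6³ + 3³ = 368
368 = (5,6,0)_8 → 5³ + 6³ + 0³ = 341
341 = (5,2,5)_8 → 5³ + 2³ + 5³ = 258
258 = (4,0,2)_8 → 4³ + 0³ + 2³ = 72
72 = (1,1,0)_8 → 1³ + 1³ + 0³ = 2
2 = (2)_8 → 2³ = 8
8 = (1,0)_8 → 1³ + 0³ = 1  — reached 1.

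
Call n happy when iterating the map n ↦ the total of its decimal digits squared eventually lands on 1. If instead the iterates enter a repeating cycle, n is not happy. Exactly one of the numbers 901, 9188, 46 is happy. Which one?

901

901: 901 → 82 → 68 → 100 → 1  — reaches 1 (happy)
9188: 9188 → 210 → 5 → 25 → 29 → 85 → 89 → 145 → 42 → 20 → 4 → 16 → 37 → 58 → 89  — repeats 89 (not happy)
46: 46 → 52 → 29 → 85 → 89 → 145 → 42 → 20 → 4 → 16 → 37 → 58 → 89  — repeats 89 (not happy)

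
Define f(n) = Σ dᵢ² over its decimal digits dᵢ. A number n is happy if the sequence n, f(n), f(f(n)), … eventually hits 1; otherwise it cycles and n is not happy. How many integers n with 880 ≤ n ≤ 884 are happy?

880: 880 → 128 → 69 → 117 → 51 → 26 → 40 → 16 → 37 → 58 → 89 → 145 → 42 → 20 → 4 → 16  — not happy
881: 881 → 129 → 86 → 100 → 1  — happy
882: 882 → 132 → 14 → 17 → 50 → 25 → 29 → 85 → 89 → 145 → 42 → 20 → 4 → 16 → 37 → 58 → 89  — not happy
883: 883 → 137 → 59 → 106 → 37 → 58 → 89 → 145 → 42 → 20 → 4 → 16 → 37  — not happy
884: 884 → 144 → 33 → 18 → 65 → 61 → 37 → 58 → 89 → 145 → 42 → 20 → 4 → 16 → 37  — not happy
happy: 881

1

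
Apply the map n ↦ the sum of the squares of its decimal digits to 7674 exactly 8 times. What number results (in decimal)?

145

7674 → 7² + 6² + 7² + 4² = 150
150 → 1² + 5² + 0² = 26
26 → 2² + 6² = 40
40 → 4² + 0² = 16
16 → 1² + 6² = 37
37 → 3² + 7² = 58
58 → 5² + 8² = 89
89 → 8² + 9² = 145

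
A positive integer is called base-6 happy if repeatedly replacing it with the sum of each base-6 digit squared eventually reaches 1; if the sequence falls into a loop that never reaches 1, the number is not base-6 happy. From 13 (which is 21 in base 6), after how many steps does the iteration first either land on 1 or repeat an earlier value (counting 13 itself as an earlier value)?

13 = (2,1)_6 → 2² + 1² = 5
5 = (5)_6 → 5² = 25
25 = (4,1)_6 → 4² + 1² = 17
17 = (2,5)_6 → 2² + 5² = 29
29 = (4,5)_6 → 4² + 5² = 41
41 = (1,0,5)_6 → 1² + 0² + 5² = 26
26 = (4,2)_6 → 4² + 2² = 20
20 = (3,2)_6 → 3² + 2² = 13  — 13 repeats.
That took 8 steps.

8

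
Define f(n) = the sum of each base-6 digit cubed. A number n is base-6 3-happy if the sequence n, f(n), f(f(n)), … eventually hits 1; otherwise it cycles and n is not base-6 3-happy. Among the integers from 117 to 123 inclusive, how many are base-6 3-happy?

5

117: 117 → 55 → 29 → 189 → 153 → 92 → 43 → 3 → 27 → 91 → 36 → 1  (reaches 1)
118: 118 → 92 → 43 → 3 → 27 → 91 → 36 → 1  (reaches 1)
119: 119 → 153 → 92 → 43 → 3 → 27 → 91 → 36 → 1  (reaches 1)
120: 120 → 35 → 250 → 190 → 190  (repeats 190)
121: 121 → 36 → 1  (reaches 1)
122: 122 → 43 → 3 → 27 → 91 → 36 → 1  (reaches 1)
123: 123 → 62 → 73 → 9 → 28 → 128 → 62  (repeats 62)
base-6 3-happy: 117, 118, 119, 121, 122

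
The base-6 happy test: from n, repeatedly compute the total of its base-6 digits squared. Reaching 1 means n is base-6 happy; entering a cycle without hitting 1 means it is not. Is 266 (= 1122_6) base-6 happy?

266 = (1,1,2,2)_6 → 1² + 1² + 2² + 2² = 1 + 1 + 4 + 4 = 10
10 = (1,4)_6 → 1² + 4² = 1 + 16 = 17
17 = (2,5)_6 → 2² + 5² = 4 + 25 = 29
29 = (4,5)_6 → 4² + 5² = 16 + 25 = 41
41 = (1,0,5)_6 → 1² + 0² + 5² = 1 + 0 + 25 = 26
26 = (4,2)_6 → 4² + 2² = 16 + 4 = 20
20 = (3,2)_6 → 3² + 2² = 9 + 4 = 13
13 = (2,1)_6 → 2² + 1² = 4 + 1 = 5
5 = (5)_6 → 5² = 25
25 = (4,1)_6 → 4² + 1² = 16 + 1 = 17  — 17 already seen; the sequence cycles without reaching 1.

not base-6 happy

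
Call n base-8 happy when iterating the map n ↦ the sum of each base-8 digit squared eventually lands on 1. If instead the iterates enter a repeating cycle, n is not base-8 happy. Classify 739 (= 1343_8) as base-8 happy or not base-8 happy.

not base-8 happy

739 = (1,3,4,3)_8 → 1² + 3² + 4² + 3² = 35
35 = (4,3)_8 → 4² + 3² = 25
25 = (3,1)_8 → 3² + 1² = 10
10 = (1,2)_8 → 1² + 2² = 5
5 = (5)_8 → 5² = 25  — 25 already seen; the sequence cycles without reaching 1.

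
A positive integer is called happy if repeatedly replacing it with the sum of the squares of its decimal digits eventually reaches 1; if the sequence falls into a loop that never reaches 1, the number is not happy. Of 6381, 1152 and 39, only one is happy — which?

1152

6381: 6381 → 110 → 2 → 4 → 16 → 37 → 58 → 89 → 145 → 42 → 20 → 4  — repeats 4 (not happy)
1152: 1152 → 31 → 10 → 1  — reaches 1 (happy)
39: 39 → 90 → 81 → 65 → 61 → 37 → 58 → 89 → 145 → 42 → 20 → 4 → 16 → 37  — repeats 37 (not happy)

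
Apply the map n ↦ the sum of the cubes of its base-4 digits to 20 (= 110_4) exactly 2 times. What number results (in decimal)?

8

20 = (1,1,0)_4 → 1³ + 1³ + 0³ = 2
2 = (2)_4 → 2³ = 8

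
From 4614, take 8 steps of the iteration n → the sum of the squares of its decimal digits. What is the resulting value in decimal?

58

4614 → 4² + 6² + 1² + 4² = 16 + 36 + 1 + 16 = 69
69 → 6² + 9² = 36 + 81 = 117
117 → 1² + 1² + 7² = 1 + 1 + 49 = 51
51 → 5² + 1² = 25 + 1 = 26
26 → 2² + 6² = 4 + 36 = 40
40 → 4² + 0² = 16 + 0 = 16
16 → 1² + 6² = 1 + 36 = 37
37 → 3² + 7² = 9 + 49 = 58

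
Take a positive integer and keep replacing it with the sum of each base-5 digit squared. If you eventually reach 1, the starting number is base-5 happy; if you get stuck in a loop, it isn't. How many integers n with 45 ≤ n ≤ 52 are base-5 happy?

45: 45 → 17 → 13 → 13  — not base-5 happy
46: 46 → 18 → 18  — not base-5 happy
47: 47 → 21 → 17 → 13 → 13  — not base-5 happy
48: 48 → 26 → 2 → 4 → 16 → 10 → 4  — not base-5 happy
49: 49 → 33 → 11 → 5 → 1  — base-5 happy
50: 50 → 4 → 16 → 10 → 4  — not base-5 happy
51: 51 → 5 → 1  — base-5 happy
52: 52 → 8 → 10 → 4 → 16 → 10  — not base-5 happy
base-5 happy: 49, 51

2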